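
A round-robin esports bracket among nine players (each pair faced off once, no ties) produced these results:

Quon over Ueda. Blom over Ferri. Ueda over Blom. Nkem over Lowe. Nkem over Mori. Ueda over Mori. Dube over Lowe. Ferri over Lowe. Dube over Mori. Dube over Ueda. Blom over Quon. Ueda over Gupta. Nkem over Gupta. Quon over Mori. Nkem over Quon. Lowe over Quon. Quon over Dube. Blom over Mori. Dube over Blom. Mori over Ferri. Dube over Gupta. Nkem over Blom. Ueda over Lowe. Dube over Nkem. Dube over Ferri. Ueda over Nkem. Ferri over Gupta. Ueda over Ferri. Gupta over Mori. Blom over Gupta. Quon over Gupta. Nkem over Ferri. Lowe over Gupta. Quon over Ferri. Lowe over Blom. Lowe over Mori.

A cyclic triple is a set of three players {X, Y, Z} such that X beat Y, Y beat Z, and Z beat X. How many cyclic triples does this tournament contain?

10

Win totals: Gupta 1, Mori 1, Ueda 6, Lowe 4, Nkem 6, Quon 5, Dube 7, Blom 4, Ferri 2.
A player with w wins dominates both others in C(w,2) triples; summing gives 0 + 0 + 15 + 6 + 15 + 10 + 21 + 6 + 1 = 74 transitive triples.
Total triples C(9,3) = 84, so cyclic triples = 84 − 74 = 10.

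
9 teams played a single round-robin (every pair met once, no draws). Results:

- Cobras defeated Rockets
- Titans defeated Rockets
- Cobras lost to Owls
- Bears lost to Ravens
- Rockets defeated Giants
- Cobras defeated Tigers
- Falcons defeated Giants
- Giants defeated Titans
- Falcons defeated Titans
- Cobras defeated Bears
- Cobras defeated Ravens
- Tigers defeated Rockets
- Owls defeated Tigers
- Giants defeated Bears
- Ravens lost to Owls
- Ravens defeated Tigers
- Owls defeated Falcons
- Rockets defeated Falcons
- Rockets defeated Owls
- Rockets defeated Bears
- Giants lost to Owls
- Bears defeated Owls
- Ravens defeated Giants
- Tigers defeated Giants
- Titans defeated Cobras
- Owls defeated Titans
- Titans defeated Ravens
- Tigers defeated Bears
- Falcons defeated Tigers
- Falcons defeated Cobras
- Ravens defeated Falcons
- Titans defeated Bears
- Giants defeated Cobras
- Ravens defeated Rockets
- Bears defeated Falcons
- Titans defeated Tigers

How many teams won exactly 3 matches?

Win totals: Giants 3, Cobras 4, Titans 5, Tigers 3, Rockets 4, Ravens 5, Falcons 4, Bears 2, Owls 6.
Exactly 3: Giants, Tigers — 2 teams.

2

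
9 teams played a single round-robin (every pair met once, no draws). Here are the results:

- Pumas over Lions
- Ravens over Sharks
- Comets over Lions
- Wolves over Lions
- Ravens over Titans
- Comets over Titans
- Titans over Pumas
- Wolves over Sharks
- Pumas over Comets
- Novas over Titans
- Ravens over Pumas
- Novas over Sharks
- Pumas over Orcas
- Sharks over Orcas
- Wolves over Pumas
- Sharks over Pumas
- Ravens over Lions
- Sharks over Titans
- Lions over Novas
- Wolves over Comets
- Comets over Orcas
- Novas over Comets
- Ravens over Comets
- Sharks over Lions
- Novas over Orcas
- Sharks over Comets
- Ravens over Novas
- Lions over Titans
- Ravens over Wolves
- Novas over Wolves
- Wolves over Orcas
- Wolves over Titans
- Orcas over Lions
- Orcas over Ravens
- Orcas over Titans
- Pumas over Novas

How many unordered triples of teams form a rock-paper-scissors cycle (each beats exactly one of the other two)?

15

Win totals: Wolves 6, Comets 3, Orcas 3, Novas 5, Ravens 7, Pumas 4, Lions 2, Sharks 5, Titans 1.
A team with w wins dominates both others in C(w,2) triples; summing gives 15 + 3 + 3 + 10 + 21 + 6 + 1 + 10 + 0 = 69 transitive triples.
Total triples C(9,3) = 84, so cyclic triples = 84 − 69 = 15.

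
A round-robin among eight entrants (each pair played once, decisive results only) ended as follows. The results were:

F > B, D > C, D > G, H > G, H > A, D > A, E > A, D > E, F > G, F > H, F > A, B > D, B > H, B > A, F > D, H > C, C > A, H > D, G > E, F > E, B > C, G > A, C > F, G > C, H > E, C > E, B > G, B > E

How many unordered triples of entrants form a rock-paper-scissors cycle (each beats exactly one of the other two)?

4

Win totals: A 0, B 6, C 3, D 4, E 1, F 6, G 3, H 5.
An entrant with w wins dominates both others in C(w,2) triples; summing gives 0 + 15 + 3 + 6 + 0 + 15 + 3 + 10 = 52 transitive triples.
Total triples C(8,3) = 56, so cyclic triples = 56 − 52 = 4.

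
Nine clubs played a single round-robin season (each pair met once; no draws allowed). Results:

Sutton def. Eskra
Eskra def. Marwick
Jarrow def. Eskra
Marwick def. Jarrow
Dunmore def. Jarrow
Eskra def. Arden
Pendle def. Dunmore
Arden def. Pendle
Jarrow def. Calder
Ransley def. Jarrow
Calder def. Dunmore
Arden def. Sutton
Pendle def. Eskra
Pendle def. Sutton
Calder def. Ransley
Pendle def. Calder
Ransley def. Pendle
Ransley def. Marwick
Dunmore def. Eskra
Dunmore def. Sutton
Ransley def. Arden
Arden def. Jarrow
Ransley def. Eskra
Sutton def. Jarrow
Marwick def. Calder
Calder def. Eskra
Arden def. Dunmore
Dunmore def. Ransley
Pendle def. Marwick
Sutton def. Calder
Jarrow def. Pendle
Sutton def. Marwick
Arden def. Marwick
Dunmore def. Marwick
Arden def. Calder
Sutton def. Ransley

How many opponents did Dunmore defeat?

5

Dunmore's results: beat Sutton, Marwick, Eskra, Jarrow, Ransley; lost to Arden, Calder, Pendle.
That is 5 wins.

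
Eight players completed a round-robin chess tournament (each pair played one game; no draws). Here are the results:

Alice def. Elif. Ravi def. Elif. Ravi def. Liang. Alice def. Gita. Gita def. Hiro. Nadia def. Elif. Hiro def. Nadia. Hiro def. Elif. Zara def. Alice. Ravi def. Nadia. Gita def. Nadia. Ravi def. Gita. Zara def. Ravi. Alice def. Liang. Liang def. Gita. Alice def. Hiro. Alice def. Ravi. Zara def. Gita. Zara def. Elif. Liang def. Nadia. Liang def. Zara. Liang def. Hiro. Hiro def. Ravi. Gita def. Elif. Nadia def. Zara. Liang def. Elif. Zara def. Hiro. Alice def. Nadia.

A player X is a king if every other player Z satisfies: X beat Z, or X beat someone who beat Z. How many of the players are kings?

3

Gita cannot reach Liang, Alice in two steps.
Elif cannot reach Gita, Nadia, Zara, Ravi, Liang, Hiro, Alice in two steps.
Nadia cannot reach Liang in two steps.
Zara reaches everyone (king).
Ravi cannot reach Alice in two steps.
Liang reaches everyone (king).
Hiro cannot reach Alice in two steps.
Alice reaches everyone (king).
Kings: Zara, Liang, Alice — 3.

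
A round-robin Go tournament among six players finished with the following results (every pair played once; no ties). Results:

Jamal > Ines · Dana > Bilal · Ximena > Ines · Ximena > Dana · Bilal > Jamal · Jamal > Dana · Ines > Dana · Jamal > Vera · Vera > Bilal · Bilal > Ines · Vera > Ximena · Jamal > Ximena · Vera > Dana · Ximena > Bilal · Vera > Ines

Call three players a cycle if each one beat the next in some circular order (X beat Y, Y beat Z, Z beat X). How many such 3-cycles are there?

4

Of the C(6,3) = 20 triples, the cyclic ones are: {Vera, Bilal, Jamal}; {Bilal, Ines, Dana}; {Bilal, Jamal, Dana}; {Bilal, Jamal, Ximena}.
That is 4.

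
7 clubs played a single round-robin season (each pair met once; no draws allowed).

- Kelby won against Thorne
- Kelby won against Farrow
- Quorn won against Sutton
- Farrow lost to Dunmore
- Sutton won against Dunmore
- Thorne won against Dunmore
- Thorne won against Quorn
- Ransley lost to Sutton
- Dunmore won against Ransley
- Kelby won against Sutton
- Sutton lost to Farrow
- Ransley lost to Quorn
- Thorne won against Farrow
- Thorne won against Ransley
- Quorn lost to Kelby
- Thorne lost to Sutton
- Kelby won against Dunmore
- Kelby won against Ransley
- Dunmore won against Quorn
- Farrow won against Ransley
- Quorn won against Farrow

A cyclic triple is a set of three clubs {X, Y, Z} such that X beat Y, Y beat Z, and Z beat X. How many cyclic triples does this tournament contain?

4

Win totals: Quorn 3, Thorne 4, Farrow 2, Ransley 0, Dunmore 3, Sutton 3, Kelby 6.
A club with w wins dominates both others in C(w,2) triples; summing gives 3 + 6 + 1 + 0 + 3 + 3 + 15 = 31 transitive triples.
Total triples C(7,3) = 35, so cyclic triples = 35 − 31 = 4.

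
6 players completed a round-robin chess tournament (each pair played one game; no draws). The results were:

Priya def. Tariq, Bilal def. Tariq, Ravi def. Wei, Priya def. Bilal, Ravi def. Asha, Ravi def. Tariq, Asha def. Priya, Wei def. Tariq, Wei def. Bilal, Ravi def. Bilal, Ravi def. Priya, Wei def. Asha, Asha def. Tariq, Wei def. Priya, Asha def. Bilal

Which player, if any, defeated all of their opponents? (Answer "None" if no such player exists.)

Ravi

Ravi has 5 wins out of 5 opponents — a perfect record.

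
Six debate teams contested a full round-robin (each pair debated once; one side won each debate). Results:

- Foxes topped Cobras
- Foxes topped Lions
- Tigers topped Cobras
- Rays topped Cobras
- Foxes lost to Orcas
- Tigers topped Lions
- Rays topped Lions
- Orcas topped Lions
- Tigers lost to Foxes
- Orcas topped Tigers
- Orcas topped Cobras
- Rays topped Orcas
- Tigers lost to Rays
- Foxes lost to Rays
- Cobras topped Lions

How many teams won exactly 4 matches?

1

Win totals: Tigers 2, Foxes 3, Cobras 1, Orcas 4, Lions 0, Rays 5.
Exactly 4: Orcas — 1 team.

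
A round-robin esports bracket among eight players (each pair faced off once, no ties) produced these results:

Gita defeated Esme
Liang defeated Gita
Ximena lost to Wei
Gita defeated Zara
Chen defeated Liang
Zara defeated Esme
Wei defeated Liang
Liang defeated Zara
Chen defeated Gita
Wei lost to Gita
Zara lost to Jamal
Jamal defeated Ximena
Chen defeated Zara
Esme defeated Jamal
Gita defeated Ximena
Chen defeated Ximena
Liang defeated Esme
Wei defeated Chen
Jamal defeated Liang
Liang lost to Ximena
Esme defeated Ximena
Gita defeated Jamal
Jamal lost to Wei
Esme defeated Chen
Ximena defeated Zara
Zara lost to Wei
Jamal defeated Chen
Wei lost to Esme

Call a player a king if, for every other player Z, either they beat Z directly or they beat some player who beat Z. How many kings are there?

Wei reaches everyone (king).
Gita reaches everyone (king).
Jamal cannot reach Wei in two steps.
Ximena cannot reach Wei, Jamal, Chen in two steps.
Zara cannot reach Gita, Liang in two steps.
Liang reaches everyone (king).
Chen reaches everyone (king).
Esme reaches everyone (king).
Kings: Wei, Gita, Liang, Chen, Esme — 5.

5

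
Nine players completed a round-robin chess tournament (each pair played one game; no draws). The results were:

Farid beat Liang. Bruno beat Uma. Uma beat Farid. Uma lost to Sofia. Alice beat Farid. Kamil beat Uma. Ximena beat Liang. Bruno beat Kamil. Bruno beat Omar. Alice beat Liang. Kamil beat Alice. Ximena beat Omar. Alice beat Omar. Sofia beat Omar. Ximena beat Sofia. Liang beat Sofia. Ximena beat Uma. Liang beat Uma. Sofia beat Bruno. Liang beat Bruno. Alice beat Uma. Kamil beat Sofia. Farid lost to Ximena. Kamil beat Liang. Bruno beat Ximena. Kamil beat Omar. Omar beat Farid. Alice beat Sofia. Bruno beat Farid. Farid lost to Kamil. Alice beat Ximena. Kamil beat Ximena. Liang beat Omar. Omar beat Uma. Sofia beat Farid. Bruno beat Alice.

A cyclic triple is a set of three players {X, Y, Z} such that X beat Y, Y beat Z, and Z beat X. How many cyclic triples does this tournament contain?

10

Win totals: Sofia 4, Liang 4, Bruno 6, Kamil 7, Uma 1, Omar 2, Alice 6, Ximena 5, Farid 1.
A player with w wins dominates both others in C(w,2) triples; summing gives 6 + 6 + 15 + 21 + 0 + 1 + 15 + 10 + 0 = 74 transitive triples.
Total triples C(9,3) = 84, so cyclic triples = 84 − 74 = 10.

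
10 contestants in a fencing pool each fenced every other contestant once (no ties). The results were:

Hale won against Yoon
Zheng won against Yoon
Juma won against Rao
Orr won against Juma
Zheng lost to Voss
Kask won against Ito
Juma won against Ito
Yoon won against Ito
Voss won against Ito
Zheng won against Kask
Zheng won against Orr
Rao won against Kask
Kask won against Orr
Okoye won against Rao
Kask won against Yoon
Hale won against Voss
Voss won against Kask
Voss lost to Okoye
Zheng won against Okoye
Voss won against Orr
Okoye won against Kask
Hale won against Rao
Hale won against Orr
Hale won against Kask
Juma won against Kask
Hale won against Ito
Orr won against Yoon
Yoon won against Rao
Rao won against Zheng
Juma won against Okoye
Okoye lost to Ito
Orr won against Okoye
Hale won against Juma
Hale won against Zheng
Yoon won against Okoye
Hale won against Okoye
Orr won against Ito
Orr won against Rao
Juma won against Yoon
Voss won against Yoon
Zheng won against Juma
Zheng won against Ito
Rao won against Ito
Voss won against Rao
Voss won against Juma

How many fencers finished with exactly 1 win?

1

Win totals: Voss 7, Ito 1, Zheng 6, Rao 3, Kask 3, Hale 9, Okoye 3, Juma 5, Orr 5, Yoon 3.
Exactly 1: Ito — 1 fencer.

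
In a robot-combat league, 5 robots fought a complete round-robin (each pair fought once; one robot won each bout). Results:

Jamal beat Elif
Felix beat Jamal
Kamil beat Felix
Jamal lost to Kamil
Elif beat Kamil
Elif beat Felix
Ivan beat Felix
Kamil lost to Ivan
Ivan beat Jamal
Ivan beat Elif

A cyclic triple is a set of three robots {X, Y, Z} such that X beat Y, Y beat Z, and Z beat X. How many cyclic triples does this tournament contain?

Of the C(5,3) = 10 triples, the cyclic ones are: {Kamil, Jamal, Elif}; {Jamal, Felix, Elif}.
That is 2.

2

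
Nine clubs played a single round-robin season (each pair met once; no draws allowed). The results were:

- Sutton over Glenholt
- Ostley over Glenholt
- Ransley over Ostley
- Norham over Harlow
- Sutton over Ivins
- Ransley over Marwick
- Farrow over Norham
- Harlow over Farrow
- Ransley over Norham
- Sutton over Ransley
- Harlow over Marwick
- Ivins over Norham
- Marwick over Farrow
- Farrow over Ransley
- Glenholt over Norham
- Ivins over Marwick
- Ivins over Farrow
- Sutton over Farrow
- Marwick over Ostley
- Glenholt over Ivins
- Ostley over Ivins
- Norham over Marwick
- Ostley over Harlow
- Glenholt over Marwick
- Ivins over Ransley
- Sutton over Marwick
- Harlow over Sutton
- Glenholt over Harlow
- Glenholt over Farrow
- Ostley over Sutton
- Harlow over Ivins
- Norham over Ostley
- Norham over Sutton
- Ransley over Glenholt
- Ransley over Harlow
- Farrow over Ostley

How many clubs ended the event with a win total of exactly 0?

0

Win totals: Norham 4, Marwick 2, Farrow 3, Ransley 5, Harlow 4, Ostley 4, Sutton 5, Glenholt 5, Ivins 4.
No club has exactly 0 wins.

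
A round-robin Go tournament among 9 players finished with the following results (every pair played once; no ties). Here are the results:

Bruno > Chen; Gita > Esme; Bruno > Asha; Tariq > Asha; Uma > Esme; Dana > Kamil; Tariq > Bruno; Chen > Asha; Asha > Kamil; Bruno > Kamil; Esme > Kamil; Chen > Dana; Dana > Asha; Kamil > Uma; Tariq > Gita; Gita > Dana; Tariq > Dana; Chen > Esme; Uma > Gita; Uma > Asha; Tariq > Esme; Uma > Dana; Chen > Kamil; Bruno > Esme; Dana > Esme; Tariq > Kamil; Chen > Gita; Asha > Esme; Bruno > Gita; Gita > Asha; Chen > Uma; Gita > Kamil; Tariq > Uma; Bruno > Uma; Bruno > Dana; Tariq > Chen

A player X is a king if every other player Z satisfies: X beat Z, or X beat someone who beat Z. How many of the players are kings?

Esme cannot reach Asha, Dana, Chen, Gita, Bruno, Tariq in two steps.
Asha cannot reach Dana, Chen, Gita, Bruno, Tariq in two steps.
Dana cannot reach Chen, Gita, Bruno, Tariq in two steps.
Kamil cannot reach Chen, Bruno, Tariq in two steps.
Chen cannot reach Bruno, Tariq in two steps.
Gita cannot reach Chen, Bruno, Tariq in two steps.
Bruno cannot reach Tariq in two steps.
Uma cannot reach Chen, Bruno, Tariq in two steps.
Tariq reaches everyone (king).
Kings: Tariq — 1.

1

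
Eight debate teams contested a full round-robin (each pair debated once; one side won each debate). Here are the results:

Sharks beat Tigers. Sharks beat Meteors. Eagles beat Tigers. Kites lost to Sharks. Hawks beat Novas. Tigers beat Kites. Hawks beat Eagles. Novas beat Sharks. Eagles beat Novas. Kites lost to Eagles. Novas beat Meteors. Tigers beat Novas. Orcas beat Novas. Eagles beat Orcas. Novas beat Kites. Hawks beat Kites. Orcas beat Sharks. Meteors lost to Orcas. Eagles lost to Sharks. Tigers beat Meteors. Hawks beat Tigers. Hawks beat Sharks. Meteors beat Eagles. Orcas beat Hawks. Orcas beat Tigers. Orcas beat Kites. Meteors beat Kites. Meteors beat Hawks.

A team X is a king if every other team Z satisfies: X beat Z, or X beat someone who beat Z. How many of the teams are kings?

Kites cannot reach Sharks, Tigers, Eagles, Hawks, Orcas, Novas, Meteors in two steps.
Sharks reaches everyone (king).
Tigers cannot reach Orcas in two steps.
Eagles reaches everyone (king).
Hawks reaches everyone (king).
Orcas reaches everyone (king).
Novas cannot reach Orcas in two steps.
Meteors reaches everyone (king).
Kings: Sharks, Eagles, Hawks, Orcas, Meteors — 5.

5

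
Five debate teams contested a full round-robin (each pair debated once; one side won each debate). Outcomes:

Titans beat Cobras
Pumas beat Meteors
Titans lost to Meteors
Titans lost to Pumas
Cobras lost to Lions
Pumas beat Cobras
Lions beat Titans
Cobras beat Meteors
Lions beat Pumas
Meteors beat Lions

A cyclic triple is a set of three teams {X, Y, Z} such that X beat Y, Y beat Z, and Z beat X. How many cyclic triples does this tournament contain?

Win totals: Meteors 2, Titans 1, Pumas 3, Lions 3, Cobras 1.
A team with w wins dominates both others in C(w,2) triples; summing gives 1 + 0 + 3 + 3 + 0 = 7 transitive triples.
Total triples C(5,3) = 10, so cyclic triples = 10 − 7 = 3.

3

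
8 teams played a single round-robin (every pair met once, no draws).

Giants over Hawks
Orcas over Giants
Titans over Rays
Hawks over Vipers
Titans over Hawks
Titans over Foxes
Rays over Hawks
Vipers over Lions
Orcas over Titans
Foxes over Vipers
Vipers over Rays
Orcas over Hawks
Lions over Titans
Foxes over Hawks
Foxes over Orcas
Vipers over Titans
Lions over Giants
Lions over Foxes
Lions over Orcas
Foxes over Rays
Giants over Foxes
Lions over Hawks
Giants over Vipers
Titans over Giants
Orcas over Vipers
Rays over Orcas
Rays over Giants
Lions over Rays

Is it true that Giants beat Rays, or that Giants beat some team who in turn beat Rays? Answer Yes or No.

Giants did not beat Rays directly.
Giants beat Vipers, Hawks, Foxes. Of those, Vipers beat Rays.

Yes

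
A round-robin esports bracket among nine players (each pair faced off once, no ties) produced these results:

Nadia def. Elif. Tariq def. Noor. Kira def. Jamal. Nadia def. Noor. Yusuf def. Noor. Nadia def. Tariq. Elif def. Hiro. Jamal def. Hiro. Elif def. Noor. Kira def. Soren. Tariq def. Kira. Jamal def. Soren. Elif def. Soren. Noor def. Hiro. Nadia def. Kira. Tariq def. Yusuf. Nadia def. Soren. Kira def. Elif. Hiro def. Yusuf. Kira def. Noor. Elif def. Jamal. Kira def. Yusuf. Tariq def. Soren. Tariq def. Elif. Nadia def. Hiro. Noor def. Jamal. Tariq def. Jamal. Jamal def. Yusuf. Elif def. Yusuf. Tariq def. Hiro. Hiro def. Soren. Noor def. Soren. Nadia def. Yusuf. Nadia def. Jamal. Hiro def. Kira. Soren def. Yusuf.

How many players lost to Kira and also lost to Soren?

Kira beat: Soren, Noor, Jamal, Yusuf, Elif.
Soren beat: Yusuf.
Both beat: Yusuf — 1.

1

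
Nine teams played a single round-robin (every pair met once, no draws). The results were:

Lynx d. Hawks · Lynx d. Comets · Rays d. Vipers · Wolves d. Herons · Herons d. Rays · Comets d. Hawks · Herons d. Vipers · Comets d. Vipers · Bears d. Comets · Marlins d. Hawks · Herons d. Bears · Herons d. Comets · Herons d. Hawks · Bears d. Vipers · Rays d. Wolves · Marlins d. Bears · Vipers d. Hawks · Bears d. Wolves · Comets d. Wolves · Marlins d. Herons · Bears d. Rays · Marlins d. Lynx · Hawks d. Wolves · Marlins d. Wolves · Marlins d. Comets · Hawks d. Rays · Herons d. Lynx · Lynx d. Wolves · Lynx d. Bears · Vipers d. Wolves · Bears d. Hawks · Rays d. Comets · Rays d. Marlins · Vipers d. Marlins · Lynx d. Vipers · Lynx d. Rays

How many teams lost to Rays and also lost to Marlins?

2

Rays beat: Wolves, Marlins, Vipers, Comets.
Marlins beat: Hawks, Wolves, Lynx, Bears, Herons, Comets.
Both beat: Wolves, Comets — 2.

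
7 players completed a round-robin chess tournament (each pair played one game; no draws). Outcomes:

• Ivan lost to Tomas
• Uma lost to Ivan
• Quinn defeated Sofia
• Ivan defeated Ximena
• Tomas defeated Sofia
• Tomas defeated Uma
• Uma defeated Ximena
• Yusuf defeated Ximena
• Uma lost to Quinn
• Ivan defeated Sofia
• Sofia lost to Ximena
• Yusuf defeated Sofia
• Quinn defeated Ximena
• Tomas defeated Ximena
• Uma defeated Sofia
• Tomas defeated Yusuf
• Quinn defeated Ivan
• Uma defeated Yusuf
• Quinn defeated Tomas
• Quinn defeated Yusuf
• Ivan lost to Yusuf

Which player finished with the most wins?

Quinn

Win totals: Sofia 0, Ximena 1, Ivan 3, Tomas 5, Quinn 6, Yusuf 3, Uma 3.
Quinn leads with 6 wins (next highest: 5).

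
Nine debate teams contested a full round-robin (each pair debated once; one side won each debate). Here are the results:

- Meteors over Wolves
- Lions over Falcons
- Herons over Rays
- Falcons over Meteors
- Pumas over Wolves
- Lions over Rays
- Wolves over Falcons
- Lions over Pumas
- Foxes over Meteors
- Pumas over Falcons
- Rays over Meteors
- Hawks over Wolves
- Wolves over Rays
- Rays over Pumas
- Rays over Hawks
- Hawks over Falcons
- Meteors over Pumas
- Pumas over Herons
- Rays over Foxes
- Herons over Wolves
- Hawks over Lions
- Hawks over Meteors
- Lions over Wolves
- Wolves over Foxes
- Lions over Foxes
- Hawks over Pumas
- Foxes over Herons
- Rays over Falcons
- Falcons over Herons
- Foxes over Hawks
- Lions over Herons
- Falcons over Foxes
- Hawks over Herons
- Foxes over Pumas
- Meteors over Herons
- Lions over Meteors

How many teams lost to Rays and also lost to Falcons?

2

Rays beat: Hawks, Meteors, Foxes, Falcons, Pumas.
Falcons beat: Meteors, Herons, Foxes.
Both beat: Meteors, Foxes — 2.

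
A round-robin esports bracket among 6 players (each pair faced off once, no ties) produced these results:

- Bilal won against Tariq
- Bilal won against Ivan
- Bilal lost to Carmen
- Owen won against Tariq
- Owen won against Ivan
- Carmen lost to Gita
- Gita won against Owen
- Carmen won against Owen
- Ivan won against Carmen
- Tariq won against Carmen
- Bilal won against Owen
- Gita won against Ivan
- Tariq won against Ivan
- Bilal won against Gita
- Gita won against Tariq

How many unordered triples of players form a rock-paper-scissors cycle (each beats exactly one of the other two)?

Of the C(6,3) = 20 triples, the cyclic ones are: {Ivan, Bilal, Carmen}; {Ivan, Carmen, Owen}; {Gita, Bilal, Carmen}; {Bilal, Carmen, Tariq}; {Carmen, Owen, Tariq}.
That is 5.

5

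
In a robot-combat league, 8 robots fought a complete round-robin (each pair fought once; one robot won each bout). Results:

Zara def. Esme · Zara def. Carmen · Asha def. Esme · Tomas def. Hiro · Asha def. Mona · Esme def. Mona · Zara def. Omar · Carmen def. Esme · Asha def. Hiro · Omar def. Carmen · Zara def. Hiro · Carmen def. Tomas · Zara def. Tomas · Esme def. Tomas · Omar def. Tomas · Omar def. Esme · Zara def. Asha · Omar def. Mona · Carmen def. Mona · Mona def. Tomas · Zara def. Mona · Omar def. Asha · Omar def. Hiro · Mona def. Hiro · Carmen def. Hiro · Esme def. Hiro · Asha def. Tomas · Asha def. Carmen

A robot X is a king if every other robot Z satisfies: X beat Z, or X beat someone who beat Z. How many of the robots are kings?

1

Omar cannot reach Zara in two steps.
Zara reaches everyone (king).
Esme cannot reach Omar, Zara, Carmen, Asha in two steps.
Hiro cannot reach Omar, Zara, Esme, Carmen, Tomas, Asha, Mona in two steps.
Carmen cannot reach Omar, Zara, Asha in two steps.
Tomas cannot reach Omar, Zara, Esme, Carmen, Asha, Mona in two steps.
Asha cannot reach Omar, Zara in two steps.
Mona cannot reach Omar, Zara, Esme, Carmen, Asha in two steps.
Kings: Zara — 1.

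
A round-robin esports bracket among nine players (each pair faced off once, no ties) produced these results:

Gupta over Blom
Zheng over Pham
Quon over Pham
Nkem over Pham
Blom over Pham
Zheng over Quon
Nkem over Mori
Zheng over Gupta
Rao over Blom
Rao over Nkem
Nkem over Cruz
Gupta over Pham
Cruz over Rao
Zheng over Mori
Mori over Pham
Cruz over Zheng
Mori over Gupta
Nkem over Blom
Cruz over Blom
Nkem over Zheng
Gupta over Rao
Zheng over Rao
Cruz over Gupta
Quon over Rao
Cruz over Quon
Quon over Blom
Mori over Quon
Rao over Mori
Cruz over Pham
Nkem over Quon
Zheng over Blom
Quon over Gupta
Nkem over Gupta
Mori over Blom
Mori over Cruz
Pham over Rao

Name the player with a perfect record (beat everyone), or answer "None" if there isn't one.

Highest win total is Nkem with 7 (out of 8 possible).
Nkem lost to Rao, so no player went undefeated.

None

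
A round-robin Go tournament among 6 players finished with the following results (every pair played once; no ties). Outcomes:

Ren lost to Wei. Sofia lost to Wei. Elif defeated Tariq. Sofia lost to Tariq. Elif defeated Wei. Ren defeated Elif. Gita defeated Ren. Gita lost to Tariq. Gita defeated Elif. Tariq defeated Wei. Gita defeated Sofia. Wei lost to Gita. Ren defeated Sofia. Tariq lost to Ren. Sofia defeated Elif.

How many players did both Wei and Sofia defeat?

0

Wei beat: Sofia, Ren.
Sofia beat: Elif.
No one was beaten by both.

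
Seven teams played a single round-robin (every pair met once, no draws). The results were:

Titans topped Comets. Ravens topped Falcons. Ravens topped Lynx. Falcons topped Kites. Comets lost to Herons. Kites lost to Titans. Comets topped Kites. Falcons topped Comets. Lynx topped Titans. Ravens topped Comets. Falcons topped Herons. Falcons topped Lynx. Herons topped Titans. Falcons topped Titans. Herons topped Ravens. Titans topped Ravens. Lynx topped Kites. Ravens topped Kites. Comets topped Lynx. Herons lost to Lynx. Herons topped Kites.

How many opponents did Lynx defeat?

Lynx's results: beat Kites, Herons, Titans; lost to Ravens, Comets, Falcons.
That is 3 wins.

3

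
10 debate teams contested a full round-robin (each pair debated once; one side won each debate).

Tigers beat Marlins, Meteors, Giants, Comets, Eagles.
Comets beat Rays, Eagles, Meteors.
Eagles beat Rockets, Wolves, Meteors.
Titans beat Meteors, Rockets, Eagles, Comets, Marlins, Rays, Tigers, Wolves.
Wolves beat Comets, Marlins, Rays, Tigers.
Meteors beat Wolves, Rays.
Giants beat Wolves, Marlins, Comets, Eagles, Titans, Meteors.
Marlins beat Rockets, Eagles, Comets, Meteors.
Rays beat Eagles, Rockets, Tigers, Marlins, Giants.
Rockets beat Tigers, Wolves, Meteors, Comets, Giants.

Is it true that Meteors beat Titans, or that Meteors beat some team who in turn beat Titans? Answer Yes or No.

No

Meteors did not beat Titans directly.
Meteors beat Rays, Wolves, but each of them lost to Titans. No two-step path.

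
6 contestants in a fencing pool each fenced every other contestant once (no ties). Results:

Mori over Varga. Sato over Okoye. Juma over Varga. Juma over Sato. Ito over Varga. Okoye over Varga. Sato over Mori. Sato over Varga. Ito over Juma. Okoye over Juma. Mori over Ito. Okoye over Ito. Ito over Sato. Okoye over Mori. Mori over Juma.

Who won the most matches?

Okoye

Win totals: Sato 3, Varga 0, Okoye 4, Ito 3, Mori 3, Juma 2.
Okoye leads with 4 wins (next highest: 3).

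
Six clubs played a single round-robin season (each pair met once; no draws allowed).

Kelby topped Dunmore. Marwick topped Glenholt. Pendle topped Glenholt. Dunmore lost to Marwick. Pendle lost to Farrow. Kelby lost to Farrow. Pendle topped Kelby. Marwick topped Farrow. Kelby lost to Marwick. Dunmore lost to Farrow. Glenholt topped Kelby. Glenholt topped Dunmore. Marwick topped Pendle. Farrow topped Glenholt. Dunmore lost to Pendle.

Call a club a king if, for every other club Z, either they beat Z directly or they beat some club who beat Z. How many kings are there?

Pendle cannot reach Marwick, Farrow in two steps.
Marwick reaches everyone (king).
Kelby cannot reach Pendle, Marwick, Glenholt, Farrow in two steps.
Glenholt cannot reach Pendle, Marwick, Farrow in two steps.
Dunmore cannot reach Pendle, Marwick, Kelby, Glenholt, Farrow in two steps.
Farrow cannot reach Marwick in two steps.
Kings: Marwick — 1.

1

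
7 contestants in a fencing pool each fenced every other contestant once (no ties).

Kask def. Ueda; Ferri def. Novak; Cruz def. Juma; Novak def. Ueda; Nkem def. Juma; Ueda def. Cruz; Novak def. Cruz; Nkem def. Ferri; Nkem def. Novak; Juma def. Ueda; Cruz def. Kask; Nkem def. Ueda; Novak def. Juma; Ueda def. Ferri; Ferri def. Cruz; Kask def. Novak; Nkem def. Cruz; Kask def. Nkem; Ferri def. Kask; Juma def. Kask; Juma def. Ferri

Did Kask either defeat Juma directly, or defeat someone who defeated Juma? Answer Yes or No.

Yes

Kask did not beat Juma directly.
Kask beat Nkem, Ueda, Novak. Of those, Nkem beat Juma.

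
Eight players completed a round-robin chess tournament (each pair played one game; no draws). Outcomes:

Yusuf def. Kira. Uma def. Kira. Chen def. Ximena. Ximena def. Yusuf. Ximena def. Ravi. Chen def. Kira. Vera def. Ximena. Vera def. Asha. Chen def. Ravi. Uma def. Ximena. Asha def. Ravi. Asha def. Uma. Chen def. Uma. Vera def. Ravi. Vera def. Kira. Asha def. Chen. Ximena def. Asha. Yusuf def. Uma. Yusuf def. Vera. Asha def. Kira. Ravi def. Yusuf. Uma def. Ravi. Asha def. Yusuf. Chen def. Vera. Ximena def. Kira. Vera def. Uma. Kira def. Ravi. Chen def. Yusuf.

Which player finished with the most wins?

Win totals: Ravi 1, Asha 5, Ximena 4, Vera 5, Uma 3, Yusuf 3, Kira 1, Chen 6.
Chen leads with 6 wins (next highest: 5).

Chen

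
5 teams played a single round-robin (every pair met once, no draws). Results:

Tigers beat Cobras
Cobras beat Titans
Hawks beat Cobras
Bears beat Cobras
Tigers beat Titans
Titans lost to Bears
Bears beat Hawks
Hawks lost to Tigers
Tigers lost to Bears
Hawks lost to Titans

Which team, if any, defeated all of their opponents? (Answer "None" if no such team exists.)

Bears

Bears has 4 wins out of 4 opponents — a perfect record.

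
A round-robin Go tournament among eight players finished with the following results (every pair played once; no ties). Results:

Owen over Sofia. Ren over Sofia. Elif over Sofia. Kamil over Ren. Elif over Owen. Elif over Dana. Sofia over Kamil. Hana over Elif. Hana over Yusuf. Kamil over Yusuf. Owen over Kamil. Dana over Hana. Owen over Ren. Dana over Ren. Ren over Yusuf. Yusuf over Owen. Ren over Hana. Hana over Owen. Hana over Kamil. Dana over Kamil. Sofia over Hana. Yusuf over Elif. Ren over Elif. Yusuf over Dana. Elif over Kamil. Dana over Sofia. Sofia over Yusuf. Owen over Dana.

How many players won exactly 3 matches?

Win totals: Elif 4, Dana 4, Yusuf 3, Hana 4, Ren 4, Owen 4, Kamil 2, Sofia 3.
Exactly 3: Yusuf, Sofia — 2 players.

2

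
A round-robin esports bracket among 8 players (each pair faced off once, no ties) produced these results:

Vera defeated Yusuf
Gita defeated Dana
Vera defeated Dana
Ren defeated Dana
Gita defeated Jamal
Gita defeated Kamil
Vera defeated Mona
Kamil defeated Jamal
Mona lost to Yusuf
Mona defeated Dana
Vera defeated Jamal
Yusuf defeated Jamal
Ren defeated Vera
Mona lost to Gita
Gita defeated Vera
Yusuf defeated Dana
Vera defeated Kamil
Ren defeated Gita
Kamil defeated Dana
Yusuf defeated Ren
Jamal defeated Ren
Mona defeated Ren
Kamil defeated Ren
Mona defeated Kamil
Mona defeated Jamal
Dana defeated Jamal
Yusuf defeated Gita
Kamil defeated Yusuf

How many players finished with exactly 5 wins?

Win totals: Ren 3, Jamal 1, Yusuf 5, Mona 4, Dana 1, Vera 5, Gita 5, Kamil 4.
Exactly 5: Yusuf, Vera, Gita — 3 players.

3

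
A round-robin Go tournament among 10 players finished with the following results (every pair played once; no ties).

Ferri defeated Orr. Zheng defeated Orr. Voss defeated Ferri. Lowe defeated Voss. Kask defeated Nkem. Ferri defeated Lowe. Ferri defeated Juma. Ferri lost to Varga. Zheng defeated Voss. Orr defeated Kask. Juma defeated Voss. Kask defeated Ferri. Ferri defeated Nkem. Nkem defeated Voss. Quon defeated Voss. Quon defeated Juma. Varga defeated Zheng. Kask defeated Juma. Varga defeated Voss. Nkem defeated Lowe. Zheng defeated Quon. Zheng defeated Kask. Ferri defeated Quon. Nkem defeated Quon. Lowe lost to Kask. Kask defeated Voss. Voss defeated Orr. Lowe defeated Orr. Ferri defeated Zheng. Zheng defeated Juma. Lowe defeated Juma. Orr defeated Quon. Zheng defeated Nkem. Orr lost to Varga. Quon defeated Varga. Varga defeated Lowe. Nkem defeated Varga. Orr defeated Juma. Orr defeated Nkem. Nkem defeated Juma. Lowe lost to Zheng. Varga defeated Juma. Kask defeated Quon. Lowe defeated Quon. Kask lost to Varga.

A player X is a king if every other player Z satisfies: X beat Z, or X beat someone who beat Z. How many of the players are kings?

5

Voss cannot reach Varga in two steps.
Zheng reaches everyone (king).
Nkem reaches everyone (king).
Lowe cannot reach Zheng in two steps.
Orr cannot reach Zheng in two steps.
Juma cannot reach Zheng, Nkem, Lowe, Varga, Quon, Kask in two steps.
Varga reaches everyone (king).
Quon cannot reach Nkem in two steps.
Ferri reaches everyone (king).
Kask reaches everyone (king).
Kings: Zheng, Nkem, Varga, Ferri, Kask — 5.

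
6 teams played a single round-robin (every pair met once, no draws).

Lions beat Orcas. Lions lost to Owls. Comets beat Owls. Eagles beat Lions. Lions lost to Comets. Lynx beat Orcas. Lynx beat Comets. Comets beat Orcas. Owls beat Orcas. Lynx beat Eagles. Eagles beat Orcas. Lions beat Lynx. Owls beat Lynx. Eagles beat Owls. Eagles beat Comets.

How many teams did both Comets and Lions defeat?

Comets beat: Lions, Orcas, Owls.
Lions beat: Lynx, Orcas.
Both beat: Orcas — 1.

1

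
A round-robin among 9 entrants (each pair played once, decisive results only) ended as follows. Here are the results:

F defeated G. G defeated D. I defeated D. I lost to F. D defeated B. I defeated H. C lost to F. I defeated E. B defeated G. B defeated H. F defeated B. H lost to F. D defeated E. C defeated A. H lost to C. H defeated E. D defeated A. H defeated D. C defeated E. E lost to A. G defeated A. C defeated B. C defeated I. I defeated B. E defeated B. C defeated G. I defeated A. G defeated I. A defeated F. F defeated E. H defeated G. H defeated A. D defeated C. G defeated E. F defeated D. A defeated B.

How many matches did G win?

G's results: beat A, D, E, I; lost to B, C, F, H.
That is 4 wins.

4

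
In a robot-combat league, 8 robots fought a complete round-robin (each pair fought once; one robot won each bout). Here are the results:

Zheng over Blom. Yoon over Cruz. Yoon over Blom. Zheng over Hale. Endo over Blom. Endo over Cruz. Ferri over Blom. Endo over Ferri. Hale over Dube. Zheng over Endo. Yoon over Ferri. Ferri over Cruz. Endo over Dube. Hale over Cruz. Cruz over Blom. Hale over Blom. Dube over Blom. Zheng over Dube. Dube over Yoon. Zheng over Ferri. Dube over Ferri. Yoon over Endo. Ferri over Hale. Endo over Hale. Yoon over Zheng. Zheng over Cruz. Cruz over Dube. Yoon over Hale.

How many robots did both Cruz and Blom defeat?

0

Cruz beat: Dube, Blom.
Blom beat: no one.
No one was beaten by both.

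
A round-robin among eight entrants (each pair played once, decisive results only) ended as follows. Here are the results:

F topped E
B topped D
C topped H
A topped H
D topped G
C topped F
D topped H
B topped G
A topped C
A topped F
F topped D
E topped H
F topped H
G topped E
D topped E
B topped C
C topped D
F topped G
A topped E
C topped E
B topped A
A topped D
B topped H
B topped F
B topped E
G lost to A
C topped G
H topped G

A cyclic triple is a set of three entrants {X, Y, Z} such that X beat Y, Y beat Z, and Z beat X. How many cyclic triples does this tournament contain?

1

Win totals: A 6, B 7, C 5, D 3, E 1, F 4, G 1, H 1.
An entrant with w wins dominates both others in C(w,2) triples; summing gives 15 + 21 + 10 + 3 + 0 + 6 + 0 + 0 = 55 transitive triples.
Total triples C(8,3) = 56, so cyclic triples = 56 − 55 = 1.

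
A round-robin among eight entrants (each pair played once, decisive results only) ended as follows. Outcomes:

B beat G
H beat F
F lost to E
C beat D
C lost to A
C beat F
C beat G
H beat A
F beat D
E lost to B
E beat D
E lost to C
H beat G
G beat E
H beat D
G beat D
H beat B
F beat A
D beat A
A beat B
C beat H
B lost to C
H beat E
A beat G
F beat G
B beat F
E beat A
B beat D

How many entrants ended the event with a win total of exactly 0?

0

Win totals: A 3, B 4, C 6, D 1, E 3, F 3, G 2, H 6.
No entrant has exactly 0 wins.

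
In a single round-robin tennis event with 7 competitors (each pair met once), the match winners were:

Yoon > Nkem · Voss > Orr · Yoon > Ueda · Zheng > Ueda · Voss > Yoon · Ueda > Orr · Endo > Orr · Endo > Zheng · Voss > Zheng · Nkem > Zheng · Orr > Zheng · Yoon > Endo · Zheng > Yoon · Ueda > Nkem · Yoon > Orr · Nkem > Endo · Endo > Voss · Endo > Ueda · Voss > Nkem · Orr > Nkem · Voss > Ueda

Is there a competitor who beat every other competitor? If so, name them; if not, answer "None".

None

Highest win total is Voss with 5 (out of 6 possible).
Voss lost to Endo, so no competitor went undefeated.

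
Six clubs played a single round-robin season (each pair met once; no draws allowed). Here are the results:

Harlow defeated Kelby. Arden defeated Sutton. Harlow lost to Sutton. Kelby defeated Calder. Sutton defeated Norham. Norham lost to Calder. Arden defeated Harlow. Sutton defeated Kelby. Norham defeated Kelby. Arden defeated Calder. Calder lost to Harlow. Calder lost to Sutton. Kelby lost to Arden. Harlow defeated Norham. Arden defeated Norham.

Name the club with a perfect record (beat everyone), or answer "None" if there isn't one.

Arden has 5 wins out of 5 opponents — a perfect record.

Arden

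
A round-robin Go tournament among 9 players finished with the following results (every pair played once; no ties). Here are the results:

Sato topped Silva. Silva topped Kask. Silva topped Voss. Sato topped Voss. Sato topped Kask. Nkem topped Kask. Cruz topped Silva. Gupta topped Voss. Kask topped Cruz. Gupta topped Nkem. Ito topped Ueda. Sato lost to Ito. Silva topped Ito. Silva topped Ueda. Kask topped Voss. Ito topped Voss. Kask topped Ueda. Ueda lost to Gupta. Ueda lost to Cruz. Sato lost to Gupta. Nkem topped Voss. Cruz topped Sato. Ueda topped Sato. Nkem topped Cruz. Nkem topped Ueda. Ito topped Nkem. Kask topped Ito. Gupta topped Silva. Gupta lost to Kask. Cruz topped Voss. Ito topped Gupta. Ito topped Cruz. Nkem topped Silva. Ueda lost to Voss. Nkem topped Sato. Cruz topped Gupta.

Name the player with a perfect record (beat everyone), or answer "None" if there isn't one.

None

Highest win total is Nkem with 6 (out of 8 possible).
Nkem lost to Ito, Gupta, so no player went undefeated.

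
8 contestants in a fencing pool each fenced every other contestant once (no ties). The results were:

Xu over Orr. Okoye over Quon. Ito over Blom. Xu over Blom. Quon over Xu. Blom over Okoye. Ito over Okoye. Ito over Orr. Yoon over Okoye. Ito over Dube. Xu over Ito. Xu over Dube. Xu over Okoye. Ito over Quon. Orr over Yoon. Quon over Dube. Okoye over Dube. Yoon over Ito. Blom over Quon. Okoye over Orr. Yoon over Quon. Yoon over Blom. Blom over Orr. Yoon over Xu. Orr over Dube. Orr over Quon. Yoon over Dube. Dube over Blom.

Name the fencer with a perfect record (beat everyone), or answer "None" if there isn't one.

Highest win total is Yoon with 6 (out of 7 possible).
Yoon lost to Orr, so no fencer went undefeated.

None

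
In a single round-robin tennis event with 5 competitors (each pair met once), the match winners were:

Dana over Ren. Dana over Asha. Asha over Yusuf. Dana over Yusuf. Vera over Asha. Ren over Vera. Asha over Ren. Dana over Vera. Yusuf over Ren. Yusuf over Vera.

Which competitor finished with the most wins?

Dana

Win totals: Dana 4, Vera 1, Ren 1, Asha 2, Yusuf 2.
Dana leads with 4 wins (next highest: 2).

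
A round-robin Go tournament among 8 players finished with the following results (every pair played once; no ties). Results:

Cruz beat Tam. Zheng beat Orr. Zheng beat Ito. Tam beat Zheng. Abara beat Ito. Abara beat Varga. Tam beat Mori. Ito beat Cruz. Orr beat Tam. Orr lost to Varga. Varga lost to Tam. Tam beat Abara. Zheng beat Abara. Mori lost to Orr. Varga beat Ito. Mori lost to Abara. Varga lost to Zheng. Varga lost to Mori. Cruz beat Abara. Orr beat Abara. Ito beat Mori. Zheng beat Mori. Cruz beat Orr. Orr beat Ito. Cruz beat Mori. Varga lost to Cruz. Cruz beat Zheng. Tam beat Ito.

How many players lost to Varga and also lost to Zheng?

Varga beat: Orr, Ito.
Zheng beat: Orr, Varga, Ito, Mori, Abara.
Both beat: Orr, Ito — 2.

2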